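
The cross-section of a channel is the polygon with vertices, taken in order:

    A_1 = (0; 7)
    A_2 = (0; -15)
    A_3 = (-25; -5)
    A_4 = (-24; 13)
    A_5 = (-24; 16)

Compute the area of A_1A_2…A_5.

Cross-terms: 0, -375, -445, -72, -168  ⇒  Σ = -1060
Area = |Σ|/2 = 530.

530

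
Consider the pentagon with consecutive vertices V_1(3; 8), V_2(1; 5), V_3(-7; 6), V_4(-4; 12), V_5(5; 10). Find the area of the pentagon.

Apply the surveyor's formula: 2A = Σ (x_i·y_{i+1} − x_{i+1}·y_i), indices taken mod 5.
V_1→V_2: (3)(5) − (1)(8) = 7
V_2→V_3: (1)(6) − (-7)(5) = 41
V_3→V_4: (-7)(12) − (-4)(6) = -60
V_4→V_5: (-4)(10) − (5)(12) = -100
V_5→V_1: (5)(8) − (3)(10) = 10
Σ = -102
Area = |Σ|/2 = 51.

51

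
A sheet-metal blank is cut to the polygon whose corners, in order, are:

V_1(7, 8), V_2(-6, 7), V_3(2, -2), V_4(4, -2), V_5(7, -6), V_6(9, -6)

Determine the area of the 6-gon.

Apply the surveyor's formula: 2A = Σ (x_i·y_{i+1} − x_{i+1}·y_i), indices taken mod 6.
Σ = (97) + (-2) + (4) + (-10) + (12) + (114) = 215
Area = |Σ|/2 = 107.5.

107.5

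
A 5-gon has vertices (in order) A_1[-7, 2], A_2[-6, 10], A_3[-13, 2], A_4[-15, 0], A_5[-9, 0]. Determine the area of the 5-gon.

36

Cross-terms: -58, 118, 30, 0, -18  ⇒  Σ = 72
Area = |Σ|/2 = 36.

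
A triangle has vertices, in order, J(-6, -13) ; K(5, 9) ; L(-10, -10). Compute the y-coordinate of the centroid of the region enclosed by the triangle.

Apply Gauss's area formula. First the cross-terms c_i = x_i·y_{i+1} − x_{i+1}·y_i:
  11, 40, 70  ⇒  2A = 121, A = 60.5.
Then Σ (y_i + y_{i+1})·c_i = -1694, so ȳ = -1694 / (6·60.5) = -14/3.

-14/3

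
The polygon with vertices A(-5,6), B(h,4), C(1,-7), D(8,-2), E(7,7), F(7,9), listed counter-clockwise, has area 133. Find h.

-5

The doubled signed area Σ (x_i y_{i+1} − x_{i+1} y_i) is linear in h.
With h=0 it equals 201; the coefficient of h is -13 (from the two edges through B).
So -13·h + 201 = 2·133 = 266 ⇒ h = -5.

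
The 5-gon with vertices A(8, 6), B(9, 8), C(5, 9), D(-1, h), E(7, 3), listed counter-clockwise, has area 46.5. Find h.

-9

Write out the shoelace sum; only the two edges meeting at D involve h:
2·Area = [(5·h − (-1)·9) + ((-1)·3 − 7·h)] + 69
       = -2·h + 75 = 93
⇒ h = -9.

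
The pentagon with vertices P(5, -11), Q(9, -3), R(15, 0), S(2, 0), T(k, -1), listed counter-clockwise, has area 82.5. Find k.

-3

The doubled signed area Σ (x_i y_{i+1} − x_{i+1} y_i) is linear in k.
With k=0 it equals 132; the coefficient of k is -11 (from the two edges through T).
So -11·k + 132 = 2·82.5 = 165 ⇒ k = -3.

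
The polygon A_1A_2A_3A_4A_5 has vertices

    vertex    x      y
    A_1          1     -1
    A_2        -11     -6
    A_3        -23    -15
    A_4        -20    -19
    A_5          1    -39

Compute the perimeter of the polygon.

|A_1A_2| = √((-12)² + (-5)²) = √169 = 13
|A_2A_3| = √((-12)² + (-9)²) = √225 = 15
|A_3A_4| = √((3)² + (-4)²) = √25 = 5
|A_4A_5| = √((21)² + (-20)²) = √841 = 29
|A_5A_1| = √((0)² + (38)²) = √1444 = 38
Perimeter = 13 + 15 + 5 + 29 + 38 = 100.

100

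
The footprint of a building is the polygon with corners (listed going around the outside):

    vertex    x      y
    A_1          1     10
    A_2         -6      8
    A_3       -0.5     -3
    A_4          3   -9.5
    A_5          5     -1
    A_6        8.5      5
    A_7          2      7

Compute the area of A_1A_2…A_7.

Apply Gauss's area formula: 2A = Σ (x_i·y_{i+1} − x_{i+1}·y_i), indices taken mod 7.
A_1→A_2: (1)(8) − (-6)(10) = 68
A_2→A_3: (-6)(-3) − (-0.5)(8) = 22
A_3→A_4: (-0.5)(-9.5) − (3)(-3) = 13.75
A_4→A_5: (3)(-1) − (5)(-9.5) = 44.5
A_5→A_6: (5)(5) − (8.5)(-1) = 33.5
A_6→A_7: (8.5)(7) − (2)(5) = 49.5
A_7→A_1: (2)(10) − (1)(7) = 13
Σ = 244.25
Area = |Σ|/2 = 122.125.

122.125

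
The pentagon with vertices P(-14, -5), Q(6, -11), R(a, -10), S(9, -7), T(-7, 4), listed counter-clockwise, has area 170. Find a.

Write out the shoelace sum; only the two edges meeting at R involve a:
2·Area = [(6·(-10) − a·(-11)) + (a·(-7) − 9·(-10))] + 262
       = 4·a + 292 = 340
⇒ a = 12.

12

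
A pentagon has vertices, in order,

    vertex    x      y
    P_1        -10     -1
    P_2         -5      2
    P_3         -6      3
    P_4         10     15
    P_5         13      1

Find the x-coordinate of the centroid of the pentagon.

Apply the surveyor's formula. First the cross-terms c_i = x_i·y_{i+1} − x_{i+1}·y_i:
  -25, -3, -120, -185, -3  ⇒  2A = -336, A = -168.
Then Σ (x_i + x_{i+1})·c_i = -4336, so x̄ = -4336 / (6·(-168)) = 271/63.

271/63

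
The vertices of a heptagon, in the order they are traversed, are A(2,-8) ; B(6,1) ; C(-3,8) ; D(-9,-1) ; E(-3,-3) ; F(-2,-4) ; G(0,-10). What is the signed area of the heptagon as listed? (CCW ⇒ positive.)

Cross-terms: 50, 51, 75, 24, 6, 20, 20  ⇒  Σ = 246
Signed area = Σ/2 = 123 (positive ⇒ counter-clockwise traversal).

123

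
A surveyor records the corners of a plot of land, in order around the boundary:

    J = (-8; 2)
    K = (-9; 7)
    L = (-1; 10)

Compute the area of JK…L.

21.5

J→K: (-8)(7) − (-9)(2) = -38
K→L: (-9)(10) − (-1)(7) = -83
L→J: (-1)(2) − (-8)(10) = 78
Σ = -43
Area = |Σ|/2 = 21.5.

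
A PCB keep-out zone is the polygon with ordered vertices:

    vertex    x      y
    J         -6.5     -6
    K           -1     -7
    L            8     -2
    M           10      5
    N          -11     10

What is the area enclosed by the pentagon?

Apply the shoelace formula: 2A = Σ (x_i·y_{i+1} − x_{i+1}·y_i), indices taken mod 5.
Σ = (39.5) + (58) + (60) + (155) + (131) = 443.5
Area = |Σ|/2 = 221.75.

221.75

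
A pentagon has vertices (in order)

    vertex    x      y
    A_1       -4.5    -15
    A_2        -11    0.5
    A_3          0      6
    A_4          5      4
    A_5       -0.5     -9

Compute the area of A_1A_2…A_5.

Σ = (-167.25) + (-66) + (-30) + (-43) + (-33) = -339.25
Area = |Σ|/2 = 169.625.

169.625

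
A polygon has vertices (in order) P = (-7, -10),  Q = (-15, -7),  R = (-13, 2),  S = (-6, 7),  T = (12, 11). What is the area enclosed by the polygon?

Cross-terms: -101, -121, -79, -150, -43  ⇒  Σ = -494
Area = |Σ|/2 = 247.

247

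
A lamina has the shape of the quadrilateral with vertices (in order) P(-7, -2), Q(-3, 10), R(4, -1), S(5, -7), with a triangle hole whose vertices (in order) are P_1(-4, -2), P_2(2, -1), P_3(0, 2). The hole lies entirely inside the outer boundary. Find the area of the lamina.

87.5

Outer boundary:
Apply the shoelace (surveyor's) formula: 2A = Σ (x_i·y_{i+1} − x_{i+1}·y_i), indices taken mod 4.
Σ = (-76) + (-37) + (-23) + (-59) = -195
Area = |Σ|/2 = 97.5.
Hole:
Cross-terms: 8, 4, 8  ⇒  Σ = 20
Area = |Σ|/2 = 10.
Net area = 97.5 − 10 = 87.5.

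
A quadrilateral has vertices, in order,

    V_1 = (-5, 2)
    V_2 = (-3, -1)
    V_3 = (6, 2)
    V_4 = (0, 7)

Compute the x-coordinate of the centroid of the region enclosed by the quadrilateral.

-1/24

Apply the shoelace (surveyor's) formula. First the cross-terms c_i = x_i·y_{i+1} − x_{i+1}·y_i:
  11, 0, 42, 35  ⇒  2A = 88, A = 44.
Then Σ (x_i + x_{i+1})·c_i = -11, so x̄ = -11 / (6·44) = -1/24.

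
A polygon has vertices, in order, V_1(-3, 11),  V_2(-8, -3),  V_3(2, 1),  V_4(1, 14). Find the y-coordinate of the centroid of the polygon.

Apply the surveyor's formula. First the cross-terms c_i = x_i·y_{i+1} − x_{i+1}·y_i:
  97, -2, 27, 53  ⇒  2A = 175, A = 87.5.
Then Σ (y_i + y_{i+1})·c_i = 2510, so ȳ = 2510 / (6·87.5) = 502/105.

502/105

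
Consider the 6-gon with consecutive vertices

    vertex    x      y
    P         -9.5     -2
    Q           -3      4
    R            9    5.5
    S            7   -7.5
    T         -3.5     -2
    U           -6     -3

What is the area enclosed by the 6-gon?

P→Q: (-9.5)(4) − (-3)(-2) = -44
Q→R: (-3)(5.5) − (9)(4) = -52.5
R→S: (9)(-7.5) − (7)(5.5) = -106
S→T: (7)(-2) − (-3.5)(-7.5) = -40.25
T→U: (-3.5)(-3) − (-6)(-2) = -1.5
U→P: (-6)(-2) − (-9.5)(-3) = -16.5
Σ = -260.75
Area = |Σ|/2 = 130.375.

130.375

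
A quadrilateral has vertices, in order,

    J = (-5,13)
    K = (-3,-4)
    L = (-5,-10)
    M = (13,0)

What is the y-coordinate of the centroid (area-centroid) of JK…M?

7/6

Apply Gauss's area formula. First the cross-terms c_i = x_i·y_{i+1} − x_{i+1}·y_i:
  59, 10, 130, 169  ⇒  2A = 368, A = 184.
Then Σ (y_i + y_{i+1})·c_i = 1288, so ȳ = 1288 / (6·184) = 7/6.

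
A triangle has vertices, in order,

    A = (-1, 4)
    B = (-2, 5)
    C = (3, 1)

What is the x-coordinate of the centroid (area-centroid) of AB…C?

Apply the shoelace formula. First the cross-terms c_i = x_i·y_{i+1} − x_{i+1}·y_i:
  3, -17, 13  ⇒  2A = -1, A = -0.5.
Then Σ (x_i + x_{i+1})·c_i = 0, so x̄ = 0 / (6·(-0.5)) = 0.

0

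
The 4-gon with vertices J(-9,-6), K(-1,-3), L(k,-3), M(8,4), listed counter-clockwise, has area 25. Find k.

2

The doubled signed area Σ (x_i y_{i+1} − x_{i+1} y_i) is linear in k.
With k=0 it equals 36; the coefficient of k is 7 (from the two edges through L).
So 7·k + 36 = 2·25 = 50 ⇒ k = 2.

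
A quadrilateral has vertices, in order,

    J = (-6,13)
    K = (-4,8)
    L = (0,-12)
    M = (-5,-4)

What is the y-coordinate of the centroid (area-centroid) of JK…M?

-17/97

Apply Gauss's area formula. First the cross-terms c_i = x_i·y_{i+1} − x_{i+1}·y_i:
  4, 48, -60, -89  ⇒  2A = -97, A = -48.5.
Then Σ (y_i + y_{i+1})·c_i = 51, so ȳ = 51 / (6·(-48.5)) = -17/97.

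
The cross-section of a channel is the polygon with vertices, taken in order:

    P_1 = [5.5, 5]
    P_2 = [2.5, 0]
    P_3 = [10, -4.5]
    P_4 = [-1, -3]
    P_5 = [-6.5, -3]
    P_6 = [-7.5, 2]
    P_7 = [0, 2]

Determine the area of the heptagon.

68.125

Apply the shoelace (surveyor's) formula: 2A = Σ (x_i·y_{i+1} − x_{i+1}·y_i), indices taken mod 7.
P_1→P_2: (5.5)(0) − (2.5)(5) = -12.5
P_2→P_3: (2.5)(-4.5) − (10)(0) = -11.25
P_3→P_4: (10)(-3) − (-1)(-4.5) = -34.5
P_4→P_5: (-1)(-3) − (-6.5)(-3) = -16.5
P_5→P_6: (-6.5)(2) − (-7.5)(-3) = -35.5
P_6→P_7: (-7.5)(2) − (0)(2) = -15
P_7→P_1: (0)(5) − (5.5)(2) = -11
Σ = -136.25
Area = |Σ|/2 = 68.125.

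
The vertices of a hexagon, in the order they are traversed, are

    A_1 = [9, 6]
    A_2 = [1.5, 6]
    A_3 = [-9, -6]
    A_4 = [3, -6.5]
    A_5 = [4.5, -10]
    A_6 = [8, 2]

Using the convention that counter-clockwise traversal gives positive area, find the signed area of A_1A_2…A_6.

Apply the surveyor's formula: 2A = Σ (x_i·y_{i+1} − x_{i+1}·y_i), indices taken mod 6.
Σ = (45) + (45) + (76.5) + (-0.75) + (89) + (30) = 284.75
Signed area = Σ/2 = 142.375 (positive ⇒ counter-clockwise traversal).

142.375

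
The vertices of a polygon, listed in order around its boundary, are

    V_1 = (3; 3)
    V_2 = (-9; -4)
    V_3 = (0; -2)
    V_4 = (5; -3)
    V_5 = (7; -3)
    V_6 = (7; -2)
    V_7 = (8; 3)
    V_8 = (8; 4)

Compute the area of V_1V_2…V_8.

56.5

V_1→V_2: (3)(-4) − (-9)(3) = 15
V_2→V_3: (-9)(-2) − (0)(-4) = 18
V_3→V_4: (0)(-3) − (5)(-2) = 10
V_4→V_5: (5)(-3) − (7)(-3) = 6
V_5→V_6: (7)(-2) − (7)(-3) = 7
V_6→V_7: (7)(3) − (8)(-2) = 37
V_7→V_8: (8)(4) − (8)(3) = 8
V_8→V_1: (8)(3) − (3)(4) = 12
Σ = 113
Area = |Σ|/2 = 56.5.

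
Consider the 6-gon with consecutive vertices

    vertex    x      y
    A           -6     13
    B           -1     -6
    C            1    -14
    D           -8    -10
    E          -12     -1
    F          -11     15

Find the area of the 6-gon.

204.5

Apply Gauss's area formula: 2A = Σ (x_i·y_{i+1} − x_{i+1}·y_i), indices taken mod 6.
Cross-terms: 49, 20, -122, -112, -191, -53  ⇒  Σ = -409
Area = |Σ|/2 = 204.5.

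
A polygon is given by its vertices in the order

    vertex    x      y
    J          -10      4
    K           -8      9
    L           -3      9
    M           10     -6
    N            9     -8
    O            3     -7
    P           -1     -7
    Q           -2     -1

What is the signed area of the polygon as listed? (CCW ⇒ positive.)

Apply the shoelace formula: 2A = Σ (x_i·y_{i+1} − x_{i+1}·y_i), indices taken mod 8.
Cross-terms: -58, -45, -72, -26, -39, -28, -13, -18  ⇒  Σ = -299
Signed area = Σ/2 = -149.5 (negative ⇒ clockwise traversal).

-149.5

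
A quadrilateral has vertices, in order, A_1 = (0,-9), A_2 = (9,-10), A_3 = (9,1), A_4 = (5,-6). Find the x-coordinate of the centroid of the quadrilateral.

Apply the shoelace formula. First the cross-terms c_i = x_i·y_{i+1} − x_{i+1}·y_i:
  81, 99, -59, -45  ⇒  2A = 76, A = 38.
Then Σ (x_i + x_{i+1})·c_i = 1460, so x̄ = 1460 / (6·38) = 365/57.

365/57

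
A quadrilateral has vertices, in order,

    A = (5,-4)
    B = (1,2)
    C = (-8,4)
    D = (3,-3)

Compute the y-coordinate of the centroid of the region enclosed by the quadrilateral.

83/147

Apply the surveyor's formula. First the cross-terms c_i = x_i·y_{i+1} − x_{i+1}·y_i:
  14, 20, 12, 3  ⇒  2A = 49, A = 24.5.
Then Σ (y_i + y_{i+1})·c_i = 83, so ȳ = 83 / (6·24.5) = 83/147.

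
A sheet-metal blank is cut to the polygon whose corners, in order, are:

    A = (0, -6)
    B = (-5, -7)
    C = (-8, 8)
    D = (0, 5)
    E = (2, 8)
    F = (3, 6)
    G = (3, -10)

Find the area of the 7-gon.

127

Apply the shoelace formula: 2A = Σ (x_i·y_{i+1} − x_{i+1}·y_i), indices taken mod 7.
A→B: (0)(-7) − (-5)(-6) = -30
B→C: (-5)(8) − (-8)(-7) = -96
C→D: (-8)(5) − (0)(8) = -40
D→E: (0)(8) − (2)(5) = -10
E→F: (2)(6) − (3)(8) = -12
F→G: (3)(-10) − (3)(6) = -48
G→A: (3)(-6) − (0)(-10) = -18
Σ = -254
Area = |Σ|/2 = 127.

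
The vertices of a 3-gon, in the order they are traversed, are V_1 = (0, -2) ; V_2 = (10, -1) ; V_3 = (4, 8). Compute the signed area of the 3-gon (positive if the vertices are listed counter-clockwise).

Apply the surveyor's formula: 2A = Σ (x_i·y_{i+1} − x_{i+1}·y_i), indices taken mod 3.
V_1→V_2: (0)(-1) − (10)(-2) = 20
V_2→V_3: (10)(8) − (4)(-1) = 84
V_3→V_1: (4)(-2) − (0)(8) = -8
Σ = 96
Signed area = Σ/2 = 48 (positive ⇒ counter-clockwise traversal).

48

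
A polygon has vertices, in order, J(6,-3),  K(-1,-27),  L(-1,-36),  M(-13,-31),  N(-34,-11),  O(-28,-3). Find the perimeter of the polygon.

|JK| = √((-7)² + (-24)²) = √625 = 25
|KL| = √((0)² + (-9)²) = √81 = 9
|LM| = √((-12)² + (5)²) = √169 = 13
|MN| = √((-21)² + (20)²) = √841 = 29
|NO| = √((6)² + (8)²) = √100 = 10
|OJ| = √((34)² + (0)²) = √1156 = 34
Perimeter = 25 + 9 + 13 + 29 + 10 + 34 = 120.

120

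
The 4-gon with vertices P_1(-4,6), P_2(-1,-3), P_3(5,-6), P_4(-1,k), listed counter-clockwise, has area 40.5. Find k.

Write out the shoelace sum; only the two edges meeting at P_4 involve k:
2·Area = [(5·k − (-1)·(-6)) + ((-1)·6 − (-4)·k)] + 39
       = 9·k + 27 = 81
⇒ k = 6.

6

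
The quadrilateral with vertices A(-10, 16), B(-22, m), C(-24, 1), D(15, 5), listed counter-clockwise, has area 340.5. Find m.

Write out the shoelace sum; only the two edges meeting at B involve m:
2·Area = [((-10)·m − (-22)·16) + ((-22)·1 − (-24)·m)] + 155
       = 14·m + 485 = 681
⇒ m = 14.

14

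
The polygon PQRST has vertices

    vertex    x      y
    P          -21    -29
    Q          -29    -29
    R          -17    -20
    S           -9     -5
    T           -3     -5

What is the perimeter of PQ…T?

|PQ| = √((-8)² + (0)²) = √64 = 8
|QR| = √((12)² + (9)²) = √225 = 15
|RS| = √((8)² + (15)²) = √289 = 17
|ST| = √((6)² + (0)²) = √36 = 6
|TP| = √((-18)² + (-24)²) = √900 = 30
Perimeter = 8 + 15 + 17 + 6 + 30 = 76.

76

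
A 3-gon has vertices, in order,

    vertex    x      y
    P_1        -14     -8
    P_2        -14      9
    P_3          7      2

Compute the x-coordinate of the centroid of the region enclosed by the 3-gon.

-7

Apply the shoelace (surveyor's) formula. First the cross-terms c_i = x_i·y_{i+1} − x_{i+1}·y_i:
  -238, -91, -28  ⇒  2A = -357, A = -178.5.
Then Σ (x_i + x_{i+1})·c_i = 7497, so x̄ = 7497 / (6·(-178.5)) = -7.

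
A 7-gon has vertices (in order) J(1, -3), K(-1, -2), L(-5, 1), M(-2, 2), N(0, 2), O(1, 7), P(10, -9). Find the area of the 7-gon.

65

Apply the shoelace (surveyor's) formula: 2A = Σ (x_i·y_{i+1} − x_{i+1}·y_i), indices taken mod 7.
Σ = (-5) + (-11) + (-8) + (-4) + (-2) + (-79) + (-21) = -130
Area = |Σ|/2 = 65.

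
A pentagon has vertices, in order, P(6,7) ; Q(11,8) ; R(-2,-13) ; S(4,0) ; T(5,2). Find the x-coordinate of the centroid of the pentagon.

1207/219

Apply Gauss's area formula. First the cross-terms c_i = x_i·y_{i+1} − x_{i+1}·y_i:
  -29, -127, 52, 8, 23  ⇒  2A = -73, A = -36.5.
Then Σ (x_i + x_{i+1})·c_i = -1207, so x̄ = -1207 / (6·(-36.5)) = 1207/219.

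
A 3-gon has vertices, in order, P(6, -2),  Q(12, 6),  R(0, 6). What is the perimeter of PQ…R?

32

|PQ| = √((6)² + (8)²) = √100 = 10
|QR| = √((-12)² + (0)²) = √144 = 12
|RP| = √((6)² + (-8)²) = √100 = 10
Perimeter = 10 + 12 + 10 = 32.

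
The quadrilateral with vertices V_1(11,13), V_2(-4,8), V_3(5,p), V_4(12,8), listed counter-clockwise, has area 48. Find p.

7

The doubled signed area Σ (x_i y_{i+1} − x_{i+1} y_i) is linear in p.
With p=0 it equals 208; the coefficient of p is -16 (from the two edges through V_3).
So -16·p + 208 = 2·48 = 96 ⇒ p = 7.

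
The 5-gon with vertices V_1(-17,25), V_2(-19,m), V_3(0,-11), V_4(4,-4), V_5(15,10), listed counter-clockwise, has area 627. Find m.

7

Write out the shoelace sum; only the two edges meeting at V_2 involve m:
2·Area = [((-17)·m − (-19)·25) + ((-19)·(-11) − 0·m)] + 689
       = -17·m + 1373 = 1254
⇒ m = 7.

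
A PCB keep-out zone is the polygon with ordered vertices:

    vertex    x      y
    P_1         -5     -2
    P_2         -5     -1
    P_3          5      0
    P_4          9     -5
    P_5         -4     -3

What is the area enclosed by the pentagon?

Apply the surveyor's formula: 2A = Σ (x_i·y_{i+1} − x_{i+1}·y_i), indices taken mod 5.
Cross-terms: -5, 5, -25, -47, -7  ⇒  Σ = -79
Area = |Σ|/2 = 39.5.

39.5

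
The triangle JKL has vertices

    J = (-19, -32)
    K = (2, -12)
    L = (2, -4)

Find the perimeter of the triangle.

72

|JK| = √((21)² + (20)²) = √841 = 29
|KL| = √((0)² + (8)²) = √64 = 8
|LJ| = √((-21)² + (-28)²) = √1225 = 35
Perimeter = 29 + 8 + 35 = 72.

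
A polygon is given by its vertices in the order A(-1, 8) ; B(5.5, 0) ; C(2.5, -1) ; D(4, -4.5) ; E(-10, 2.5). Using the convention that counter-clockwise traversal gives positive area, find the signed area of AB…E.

-84.625

Apply the shoelace formula: 2A = Σ (x_i·y_{i+1} − x_{i+1}·y_i), indices taken mod 5.
Σ = (-44) + (-5.5) + (-7.25) + (-35) + (-77.5) = -169.25
Signed area = Σ/2 = -84.625 (negative ⇒ clockwise traversal).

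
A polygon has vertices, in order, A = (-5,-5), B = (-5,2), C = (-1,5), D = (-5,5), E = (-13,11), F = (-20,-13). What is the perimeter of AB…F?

|AB| = √((0)² + (7)²) = √49 = 7
|BC| = √((4)² + (3)²) = √25 = 5
|CD| = √((-4)² + (0)²) = √16 = 4
|DE| = √((-8)² + (6)²) = √100 = 10
|EF| = √((-7)² + (-24)²) = √625 = 25
|FA| = √((15)² + (8)²) = √289 = 17
Perimeter = 7 + 5 + 4 + 10 + 25 + 17 = 68.

68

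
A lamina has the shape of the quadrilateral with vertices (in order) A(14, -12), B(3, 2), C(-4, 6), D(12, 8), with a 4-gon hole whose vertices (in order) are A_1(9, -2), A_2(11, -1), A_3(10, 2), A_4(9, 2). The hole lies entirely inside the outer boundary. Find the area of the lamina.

Outer boundary:
Apply the shoelace formula: 2A = Σ (x_i·y_{i+1} − x_{i+1}·y_i), indices taken mod 4.
A→B: (14)(2) − (3)(-12) = 64
B→C: (3)(6) − (-4)(2) = 26
C→D: (-4)(8) − (12)(6) = -104
D→A: (12)(-12) − (14)(8) = -256
Σ = -270
Area = |Σ|/2 = 135.
Hole:
Cross-terms: 13, 32, 2, -36  ⇒  Σ = 11
Area = |Σ|/2 = 5.5.
Net area = 135 − 5.5 = 129.5.

129.5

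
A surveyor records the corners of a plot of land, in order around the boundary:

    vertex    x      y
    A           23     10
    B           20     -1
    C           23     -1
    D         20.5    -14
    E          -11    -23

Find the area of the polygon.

364

Σ = (-223) + (3) + (-301.5) + (-625.5) + (419) = -728
Area = |Σ|/2 = 364.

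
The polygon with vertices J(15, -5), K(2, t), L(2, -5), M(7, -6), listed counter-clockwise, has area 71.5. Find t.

Write out the shoelace sum; only the two edges meeting at K involve t:
2·Area = [(15·t − 2·(-5)) + (2·(-5) − 2·t)] + 78
       = 13·t + 78 = 143
⇒ t = 5.

5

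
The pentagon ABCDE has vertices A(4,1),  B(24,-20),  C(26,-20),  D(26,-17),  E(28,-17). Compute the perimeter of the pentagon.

|AB| = √((20)² + (-21)²) = √841 = 29
|BC| = √((2)² + (0)²) = √4 = 2
|CD| = √((0)² + (3)²) = √9 = 3
|DE| = √((2)² + (0)²) = √4 = 2
|EA| = √((-24)² + (18)²) = √900 = 30
Perimeter = 29 + 2 + 3 + 2 + 30 = 66.

66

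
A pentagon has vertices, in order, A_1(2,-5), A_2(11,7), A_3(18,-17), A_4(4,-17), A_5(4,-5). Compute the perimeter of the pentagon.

68

|A_1A_2| = √((9)² + (12)²) = √225 = 15
|A_2A_3| = √((7)² + (-24)²) = √625 = 25
|A_3A_4| = √((-14)² + (0)²) = √196 = 14
|A_4A_5| = √((0)² + (12)²) = √144 = 12
|A_5A_1| = √((-2)² + (0)²) = √4 = 2
Perimeter = 15 + 25 + 14 + 12 + 2 = 68.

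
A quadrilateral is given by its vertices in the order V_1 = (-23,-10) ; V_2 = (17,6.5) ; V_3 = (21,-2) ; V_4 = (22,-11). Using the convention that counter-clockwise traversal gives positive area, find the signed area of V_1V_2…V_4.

Cross-terms: 20.5, -170.5, -187, -473  ⇒  Σ = -810
Signed area = Σ/2 = -405 (negative ⇒ clockwise traversal).

-405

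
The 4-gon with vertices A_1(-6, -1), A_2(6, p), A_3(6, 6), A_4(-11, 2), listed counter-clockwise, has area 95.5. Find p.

The doubled signed area Σ (x_i y_{i+1} − x_{i+1} y_i) is linear in p.
With p=0 it equals 143; the coefficient of p is -12 (from the two edges through A_2).
So -12·p + 143 = 2·95.5 = 191 ⇒ p = -4.

-4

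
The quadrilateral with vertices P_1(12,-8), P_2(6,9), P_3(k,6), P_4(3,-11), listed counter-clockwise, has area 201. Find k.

The doubled signed area Σ (x_i y_{i+1} − x_{i+1} y_i) is linear in k.
With k=0 it equals 282; the coefficient of k is -20 (from the two edges through P_3).
So -20·k + 282 = 2·201 = 402 ⇒ k = -6.

-6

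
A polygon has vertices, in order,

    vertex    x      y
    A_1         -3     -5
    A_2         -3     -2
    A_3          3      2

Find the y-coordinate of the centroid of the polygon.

Apply the surveyor's formula. First the cross-terms c_i = x_i·y_{i+1} − x_{i+1}·y_i:
  -9, 0, -9  ⇒  2A = -18, A = -9.
Then Σ (y_i + y_{i+1})·c_i = 90, so ȳ = 90 / (6·(-9)) = -5/3.

-5/3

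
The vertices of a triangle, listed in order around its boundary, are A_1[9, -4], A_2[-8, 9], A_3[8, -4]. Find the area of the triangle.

Cross-terms: 49, -40, 4  ⇒  Σ = 13
Area = |Σ|/2 = 6.5.

6.5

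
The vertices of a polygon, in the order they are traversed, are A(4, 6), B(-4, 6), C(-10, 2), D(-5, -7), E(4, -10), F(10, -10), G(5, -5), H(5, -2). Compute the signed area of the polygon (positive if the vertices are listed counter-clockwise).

Apply the shoelace formula: 2A = Σ (x_i·y_{i+1} − x_{i+1}·y_i), indices taken mod 8.
A→B: (4)(6) − (-4)(6) = 48
B→C: (-4)(2) − (-10)(6) = 52
C→D: (-10)(-7) − (-5)(2) = 80
D→E: (-5)(-10) − (4)(-7) = 78
E→F: (4)(-10) − (10)(-10) = 60
F→G: (10)(-5) − (5)(-10) = 0
G→H: (5)(-2) − (5)(-5) = 15
H→A: (5)(6) − (4)(-2) = 38
Σ = 371
Signed area = Σ/2 = 185.5 (positive ⇒ counter-clockwise traversal).

185.5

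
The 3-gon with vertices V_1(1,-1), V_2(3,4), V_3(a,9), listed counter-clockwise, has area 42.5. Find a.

-12

The doubled signed area Σ (x_i y_{i+1} − x_{i+1} y_i) is linear in a.
With a=0 it equals 25; the coefficient of a is -5 (from the two edges through V_3).
So -5·a + 25 = 2·42.5 = 85 ⇒ a = -12.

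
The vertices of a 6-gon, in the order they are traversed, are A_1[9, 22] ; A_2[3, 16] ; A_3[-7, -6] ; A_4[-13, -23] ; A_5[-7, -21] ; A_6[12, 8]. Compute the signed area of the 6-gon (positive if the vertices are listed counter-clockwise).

Apply the shoelace (surveyor's) formula: 2A = Σ (x_i·y_{i+1} − x_{i+1}·y_i), indices taken mod 6.
A_1→A_2: (9)(16) − (3)(22) = 78
A_2→A_3: (3)(-6) − (-7)(16) = 94
A_3→A_4: (-7)(-23) − (-13)(-6) = 83
A_4→A_5: (-13)(-21) − (-7)(-23) = 112
A_5→A_6: (-7)(8) − (12)(-21) = 196
A_6→A_1: (12)(22) − (9)(8) = 192
Σ = 755
Signed area = Σ/2 = 377.5 (positive ⇒ counter-clockwise traversal).

377.5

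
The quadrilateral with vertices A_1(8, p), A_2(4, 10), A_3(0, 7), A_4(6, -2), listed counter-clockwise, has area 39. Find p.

The doubled signed area Σ (x_i y_{i+1} − x_{i+1} y_i) is linear in p.
With p=0 it equals 82; the coefficient of p is 2 (from the two edges through A_1).
So 2·p + 82 = 2·39 = 78 ⇒ p = -2.

-2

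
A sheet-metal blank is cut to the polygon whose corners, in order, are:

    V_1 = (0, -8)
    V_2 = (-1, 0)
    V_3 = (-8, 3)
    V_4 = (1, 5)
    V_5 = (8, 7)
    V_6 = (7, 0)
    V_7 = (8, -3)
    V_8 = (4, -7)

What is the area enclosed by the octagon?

Σ = (-8) + (-3) + (-43) + (-33) + (-49) + (-21) + (-44) + (-32) = -233
Area = |Σ|/2 = 116.5.

116.5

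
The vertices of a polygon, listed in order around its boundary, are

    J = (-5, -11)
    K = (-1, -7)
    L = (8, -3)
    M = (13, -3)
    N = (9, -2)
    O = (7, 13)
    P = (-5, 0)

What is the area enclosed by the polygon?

Apply the surveyor's formula: 2A = Σ (x_i·y_{i+1} − x_{i+1}·y_i), indices taken mod 7.
Σ = (24) + (59) + (15) + (1) + (131) + (65) + (55) = 350
Area = |Σ|/2 = 175.

175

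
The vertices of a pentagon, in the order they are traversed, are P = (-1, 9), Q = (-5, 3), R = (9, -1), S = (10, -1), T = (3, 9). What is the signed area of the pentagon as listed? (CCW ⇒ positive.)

Apply the surveyor's formula: 2A = Σ (x_i·y_{i+1} − x_{i+1}·y_i), indices taken mod 5.
Σ = (42) + (-22) + (1) + (93) + (36) = 150
Signed area = Σ/2 = 75 (positive ⇒ counter-clockwise traversal).

75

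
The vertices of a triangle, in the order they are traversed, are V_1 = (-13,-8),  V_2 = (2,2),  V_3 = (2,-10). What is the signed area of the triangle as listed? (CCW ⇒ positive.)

-90

Apply the shoelace (surveyor's) formula: 2A = Σ (x_i·y_{i+1} − x_{i+1}·y_i), indices taken mod 3.
Σ = (-10) + (-24) + (-146) = -180
Signed area = Σ/2 = -90 (negative ⇒ clockwise traversal).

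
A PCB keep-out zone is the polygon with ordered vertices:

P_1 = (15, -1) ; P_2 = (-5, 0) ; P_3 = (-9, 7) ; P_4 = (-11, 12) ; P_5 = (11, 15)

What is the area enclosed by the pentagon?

302

Σ = (-5) + (-35) + (-31) + (-297) + (-236) = -604
Area = |Σ|/2 = 302.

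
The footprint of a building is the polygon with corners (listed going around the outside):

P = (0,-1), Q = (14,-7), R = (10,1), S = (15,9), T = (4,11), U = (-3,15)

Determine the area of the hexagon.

199

Σ = (14) + (84) + (75) + (129) + (93) + (3) = 398
Area = |Σ|/2 = 199.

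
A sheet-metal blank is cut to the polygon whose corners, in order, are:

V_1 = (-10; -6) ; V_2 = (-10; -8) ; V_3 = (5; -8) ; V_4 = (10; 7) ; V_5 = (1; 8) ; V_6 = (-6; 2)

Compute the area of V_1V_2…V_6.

Σ = (20) + (120) + (115) + (73) + (50) + (56) = 434
Area = |Σ|/2 = 217.

217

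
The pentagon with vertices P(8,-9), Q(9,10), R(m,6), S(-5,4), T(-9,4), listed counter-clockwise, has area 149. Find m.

Write out the shoelace sum; only the two edges meeting at R involve m:
2·Area = [(9·6 − m·10) + (m·4 − (-5)·6)] + 226
       = -6·m + 310 = 298
⇒ m = 2.

2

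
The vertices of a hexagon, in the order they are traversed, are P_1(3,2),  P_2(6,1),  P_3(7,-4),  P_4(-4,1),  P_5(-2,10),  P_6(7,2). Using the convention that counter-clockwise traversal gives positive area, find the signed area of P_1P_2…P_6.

Apply the shoelace formula: 2A = Σ (x_i·y_{i+1} − x_{i+1}·y_i), indices taken mod 6.
Σ = (-9) + (-31) + (-9) + (-38) + (-74) + (8) = -153
Signed area = Σ/2 = -76.5 (negative ⇒ clockwise traversal).

-76.5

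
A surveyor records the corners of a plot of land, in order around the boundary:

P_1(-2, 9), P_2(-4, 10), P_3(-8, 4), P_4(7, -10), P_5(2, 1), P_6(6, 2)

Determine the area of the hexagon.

107.5

Apply Gauss's area formula: 2A = Σ (x_i·y_{i+1} − x_{i+1}·y_i), indices taken mod 6.
P_1→P_2: (-2)(10) − (-4)(9) = 16
P_2→P_3: (-4)(4) − (-8)(10) = 64
P_3→P_4: (-8)(-10) − (7)(4) = 52
P_4→P_5: (7)(1) − (2)(-10) = 27
P_5→P_6: (2)(2) − (6)(1) = -2
P_6→P_1: (6)(9) − (-2)(2) = 58
Σ = 215
Area = |Σ|/2 = 107.5.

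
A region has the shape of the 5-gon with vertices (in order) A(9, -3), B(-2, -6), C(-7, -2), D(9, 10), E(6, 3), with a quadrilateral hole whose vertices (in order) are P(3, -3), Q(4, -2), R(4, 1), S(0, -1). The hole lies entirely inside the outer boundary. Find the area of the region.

105.5

Outer boundary:
Apply Gauss's area formula: 2A = Σ (x_i·y_{i+1} − x_{i+1}·y_i), indices taken mod 5.
Σ = (-60) + (-38) + (-52) + (-33) + (-45) = -228
Area = |Σ|/2 = 114.
Hole:
Apply the shoelace (surveyor's) formula: 2A = Σ (x_i·y_{i+1} − x_{i+1}·y_i), indices taken mod 4.
Σ = (6) + (12) + (-4) + (3) = 17
Area = |Σ|/2 = 8.5.
Net area = 114 − 8.5 = 105.5.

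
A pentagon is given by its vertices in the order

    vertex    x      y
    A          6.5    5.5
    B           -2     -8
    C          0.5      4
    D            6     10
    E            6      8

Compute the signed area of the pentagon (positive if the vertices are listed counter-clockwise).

Σ = (-41) + (-4) + (-19) + (-12) + (-19) = -95
Signed area = Σ/2 = -47.5 (negative ⇒ clockwise traversal).

-47.5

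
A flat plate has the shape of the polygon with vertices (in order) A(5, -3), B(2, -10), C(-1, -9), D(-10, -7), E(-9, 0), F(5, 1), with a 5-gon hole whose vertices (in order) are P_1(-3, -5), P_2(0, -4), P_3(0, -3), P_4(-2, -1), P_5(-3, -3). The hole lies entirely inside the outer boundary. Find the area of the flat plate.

116

Outer boundary:
Apply the shoelace formula: 2A = Σ (x_i·y_{i+1} − x_{i+1}·y_i), indices taken mod 6.
A→B: (5)(-10) − (2)(-3) = -44
B→C: (2)(-9) − (-1)(-10) = -28
C→D: (-1)(-7) − (-10)(-9) = -83
D→E: (-10)(0) − (-9)(-7) = -63
E→F: (-9)(1) − (5)(0) = -9
F→A: (5)(-3) − (5)(1) = -20
Σ = -247
Area = |Σ|/2 = 123.5.
Hole:
Apply the shoelace formula: 2A = Σ (x_i·y_{i+1} − x_{i+1}·y_i), indices taken mod 5.
Σ = (12) + (0) + (-6) + (3) + (6) = 15
Area = |Σ|/2 = 7.5.
Net area = 123.5 − 7.5 = 116.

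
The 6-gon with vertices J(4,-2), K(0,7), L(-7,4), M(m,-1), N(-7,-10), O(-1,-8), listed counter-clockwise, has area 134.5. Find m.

-8

The doubled signed area Σ (x_i y_{i+1} − x_{i+1} y_i) is linear in m.
With m=0 it equals 157; the coefficient of m is -14 (from the two edges through M).
So -14·m + 157 = 2·134.5 = 269 ⇒ m = -8.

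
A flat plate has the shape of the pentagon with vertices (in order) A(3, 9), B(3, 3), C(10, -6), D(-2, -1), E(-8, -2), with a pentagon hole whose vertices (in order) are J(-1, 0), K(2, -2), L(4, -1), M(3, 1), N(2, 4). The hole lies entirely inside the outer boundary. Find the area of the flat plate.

64.5

Outer boundary:
Apply the shoelace formula: 2A = Σ (x_i·y_{i+1} − x_{i+1}·y_i), indices taken mod 5.
Σ = (-18) + (-48) + (-22) + (-4) + (-66) = -158
Area = |Σ|/2 = 79.
Hole:
Apply the surveyor's formula: 2A = Σ (x_i·y_{i+1} − x_{i+1}·y_i), indices taken mod 5.
J→K: (-1)(-2) − (2)(0) = 2
K→L: (2)(-1) − (4)(-2) = 6
L→M: (4)(1) − (3)(-1) = 7
M→N: (3)(4) − (2)(1) = 10
N→J: (2)(0) − (-1)(4) = 4
Σ = 29
Area = |Σ|/2 = 14.5.
Net area = 79 − 14.5 = 64.5.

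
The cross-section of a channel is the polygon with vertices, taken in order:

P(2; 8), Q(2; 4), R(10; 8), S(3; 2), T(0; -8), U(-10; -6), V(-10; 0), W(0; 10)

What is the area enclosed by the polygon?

P→Q: (2)(4) − (2)(8) = -8
Q→R: (2)(8) − (10)(4) = -24
R→S: (10)(2) − (3)(8) = -4
S→T: (3)(-8) − (0)(2) = -24
T→U: (0)(-6) − (-10)(-8) = -80
U→V: (-10)(0) − (-10)(-6) = -60
V→W: (-10)(10) − (0)(0) = -100
W→P: (0)(8) − (2)(10) = -20
Σ = -320
Area = |Σ|/2 = 160.

160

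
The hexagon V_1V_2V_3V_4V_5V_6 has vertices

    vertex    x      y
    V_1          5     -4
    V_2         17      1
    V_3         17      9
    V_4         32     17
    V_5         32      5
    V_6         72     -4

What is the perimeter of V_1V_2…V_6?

158

|V_1V_2| = √((12)² + (5)²) = √169 = 13
|V_2V_3| = √((0)² + (8)²) = √64 = 8
|V_3V_4| = √((15)² + (8)²) = √289 = 17
|V_4V_5| = √((0)² + (-12)²) = √144 = 12
|V_5V_6| = √((40)² + (-9)²) = √1681 = 41
|V_6V_1| = √((-67)² + (0)²) = √4489 = 67
Perimeter = 13 + 8 + 17 + 12 + 41 + 67 = 158.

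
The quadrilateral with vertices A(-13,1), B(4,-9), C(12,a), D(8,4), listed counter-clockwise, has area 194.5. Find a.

-15

Write out the shoelace sum; only the two edges meeting at C involve a:
2·Area = [(4·a − 12·(-9)) + (12·4 − 8·a)] + 173
       = -4·a + 329 = 389
⇒ a = -15.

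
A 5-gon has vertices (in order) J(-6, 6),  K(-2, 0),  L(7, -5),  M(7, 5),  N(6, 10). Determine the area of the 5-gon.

114

Apply the shoelace (surveyor's) formula: 2A = Σ (x_i·y_{i+1} − x_{i+1}·y_i), indices taken mod 5.
J→K: (-6)(0) − (-2)(6) = 12
K→L: (-2)(-5) − (7)(0) = 10
L→M: (7)(5) − (7)(-5) = 70
M→N: (7)(10) − (6)(5) = 40
N→J: (6)(6) − (-6)(10) = 96
Σ = 228
Area = |Σ|/2 = 114.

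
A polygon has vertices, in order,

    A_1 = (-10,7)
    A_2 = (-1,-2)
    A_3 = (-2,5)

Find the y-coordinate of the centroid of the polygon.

Apply the shoelace formula. First the cross-terms c_i = x_i·y_{i+1} − x_{i+1}·y_i:
  27, -9, 36  ⇒  2A = 54, A = 27.
Then Σ (y_i + y_{i+1})·c_i = 540, so ȳ = 540 / (6·27) = 10/3.

10/3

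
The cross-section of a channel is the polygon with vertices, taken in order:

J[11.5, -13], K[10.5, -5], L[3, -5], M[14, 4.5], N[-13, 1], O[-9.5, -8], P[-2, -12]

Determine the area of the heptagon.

Σ = (79) + (-37.5) + (83.5) + (72.5) + (113.5) + (98) + (164) = 573
Area = |Σ|/2 = 286.5.

286.5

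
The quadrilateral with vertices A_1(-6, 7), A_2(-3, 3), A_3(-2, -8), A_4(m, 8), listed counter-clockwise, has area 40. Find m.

Write out the shoelace sum; only the two edges meeting at A_4 involve m:
2·Area = [((-2)·8 − m·(-8)) + (m·7 − (-6)·8)] + 33
       = 15·m + 65 = 80
⇒ m = 1.

1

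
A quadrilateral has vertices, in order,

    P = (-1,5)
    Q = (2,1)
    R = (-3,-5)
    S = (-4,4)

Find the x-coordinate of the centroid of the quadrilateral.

Apply the shoelace formula. First the cross-terms c_i = x_i·y_{i+1} − x_{i+1}·y_i:
  -11, -7, -32, -16  ⇒  2A = -66, A = -33.
Then Σ (x_i + x_{i+1})·c_i = 300, so x̄ = 300 / (6·(-33)) = -50/33.

-50/33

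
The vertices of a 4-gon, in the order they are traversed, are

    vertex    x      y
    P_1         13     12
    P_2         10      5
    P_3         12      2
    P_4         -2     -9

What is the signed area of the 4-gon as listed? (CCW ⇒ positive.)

-53

Apply the shoelace (surveyor's) formula: 2A = Σ (x_i·y_{i+1} − x_{i+1}·y_i), indices taken mod 4.
Σ = (-55) + (-40) + (-104) + (93) = -106
Signed area = Σ/2 = -53 (negative ⇒ clockwise traversal).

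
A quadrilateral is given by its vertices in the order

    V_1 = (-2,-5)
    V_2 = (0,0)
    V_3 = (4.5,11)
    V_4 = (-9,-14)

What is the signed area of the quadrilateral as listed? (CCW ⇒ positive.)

26.5

V_1→V_2: (-2)(0) − (0)(-5) = 0
V_2→V_3: (0)(11) − (4.5)(0) = 0
V_3→V_4: (4.5)(-14) − (-9)(11) = 36
V_4→V_1: (-9)(-5) − (-2)(-14) = 17
Σ = 53
Signed area = Σ/2 = 26.5 (positive ⇒ counter-clockwise traversal).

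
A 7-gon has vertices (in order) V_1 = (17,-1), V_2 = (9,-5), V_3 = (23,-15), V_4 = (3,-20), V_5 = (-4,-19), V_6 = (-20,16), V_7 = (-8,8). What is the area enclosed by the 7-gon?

626

Apply the shoelace formula: 2A = Σ (x_i·y_{i+1} − x_{i+1}·y_i), indices taken mod 7.
Σ = (-76) + (-20) + (-415) + (-137) + (-444) + (-32) + (-128) = -1252
Area = |Σ|/2 = 626.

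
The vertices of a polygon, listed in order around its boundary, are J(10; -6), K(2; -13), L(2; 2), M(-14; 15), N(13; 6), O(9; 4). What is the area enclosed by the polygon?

Σ = (-118) + (30) + (58) + (-279) + (-2) + (-94) = -405
Area = |Σ|/2 = 202.5.

202.5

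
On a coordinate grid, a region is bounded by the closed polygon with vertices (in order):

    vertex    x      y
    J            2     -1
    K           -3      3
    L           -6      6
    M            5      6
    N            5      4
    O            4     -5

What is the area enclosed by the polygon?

Σ = (3) + (0) + (-66) + (-10) + (-41) + (6) = -108
Area = |Σ|/2 = 54.

54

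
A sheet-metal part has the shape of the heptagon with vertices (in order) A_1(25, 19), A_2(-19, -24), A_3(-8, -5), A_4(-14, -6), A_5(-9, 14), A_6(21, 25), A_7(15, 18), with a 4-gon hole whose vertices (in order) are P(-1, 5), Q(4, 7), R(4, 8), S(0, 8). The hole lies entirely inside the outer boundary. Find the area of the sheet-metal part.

Outer boundary:
Apply the surveyor's formula: 2A = Σ (x_i·y_{i+1} − x_{i+1}·y_i), indices taken mod 7.
Σ = (-239) + (-97) + (-22) + (-250) + (-519) + (3) + (-165) = -1289
Area = |Σ|/2 = 644.5.
Hole:
P→Q: (-1)(7) − (4)(5) = -27
Q→R: (4)(8) − (4)(7) = 4
R→S: (4)(8) − (0)(8) = 32
S→P: (0)(5) − (-1)(8) = 8
Σ = 17
Area = |Σ|/2 = 8.5.
Net area = 644.5 − 8.5 = 636.

636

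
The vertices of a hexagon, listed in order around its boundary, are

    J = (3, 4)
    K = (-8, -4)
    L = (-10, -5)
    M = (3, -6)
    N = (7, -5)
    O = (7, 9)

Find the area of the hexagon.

110.5

Σ = (20) + (0) + (75) + (27) + (98) + (1) = 221
Area = |Σ|/2 = 110.5.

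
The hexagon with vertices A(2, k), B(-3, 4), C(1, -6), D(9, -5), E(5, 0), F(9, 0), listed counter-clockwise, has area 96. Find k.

8

Write out the shoelace sum; only the two edges meeting at A involve k:
2·Area = [(9·k − 2·0) + (2·4 − (-3)·k)] + 88
       = 12·k + 96 = 192
⇒ k = 8.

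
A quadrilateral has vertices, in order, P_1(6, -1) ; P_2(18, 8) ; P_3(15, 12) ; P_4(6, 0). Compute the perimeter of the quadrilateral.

|P_1P_2| = √((12)² + (9)²) = √225 = 15
|P_2P_3| = √((-3)² + (4)²) = √25 = 5
|P_3P_4| = √((-9)² + (-12)²) = √225 = 15
|P_4P_1| = √((0)² + (-1)²) = √1 = 1
Perimeter = 15 + 5 + 15 + 1 = 36.

36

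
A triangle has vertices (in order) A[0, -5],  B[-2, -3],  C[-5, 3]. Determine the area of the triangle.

3

Apply Gauss's area formula: 2A = Σ (x_i·y_{i+1} − x_{i+1}·y_i), indices taken mod 3.
Σ = (-10) + (-21) + (25) = -6
Area = |Σ|/2 = 3.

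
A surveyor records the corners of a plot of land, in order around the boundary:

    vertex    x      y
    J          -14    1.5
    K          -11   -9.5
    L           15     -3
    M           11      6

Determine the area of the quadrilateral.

Apply the shoelace (surveyor's) formula: 2A = Σ (x_i·y_{i+1} − x_{i+1}·y_i), indices taken mod 4.
J→K: (-14)(-9.5) − (-11)(1.5) = 149.5
K→L: (-11)(-3) − (15)(-9.5) = 175.5
L→M: (15)(6) − (11)(-3) = 123
M→J: (11)(1.5) − (-14)(6) = 100.5
Σ = 548.5
Area = |Σ|/2 = 274.25.

274.25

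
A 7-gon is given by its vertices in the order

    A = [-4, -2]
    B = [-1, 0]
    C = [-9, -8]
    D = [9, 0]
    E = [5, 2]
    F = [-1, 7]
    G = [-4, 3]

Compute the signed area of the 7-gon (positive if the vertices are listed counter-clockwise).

89

A→B: (-4)(0) − (-1)(-2) = -2
B→C: (-1)(-8) − (-9)(0) = 8
C→D: (-9)(0) − (9)(-8) = 72
D→E: (9)(2) − (5)(0) = 18
E→F: (5)(7) − (-1)(2) = 37
F→G: (-1)(3) − (-4)(7) = 25
G→A: (-4)(-2) − (-4)(3) = 20
Σ = 178
Signed area = Σ/2 = 89 (positive ⇒ counter-clockwise traversal).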